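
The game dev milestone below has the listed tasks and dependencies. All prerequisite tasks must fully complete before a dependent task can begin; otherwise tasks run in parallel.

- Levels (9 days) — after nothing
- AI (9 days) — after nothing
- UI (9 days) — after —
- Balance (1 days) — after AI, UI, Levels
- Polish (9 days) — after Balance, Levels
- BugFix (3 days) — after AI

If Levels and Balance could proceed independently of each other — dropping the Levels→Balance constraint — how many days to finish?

Original critical path: Levels→Balance→Polish = 9+1+9 = 19 ⇒ 19 days.
Dropping Levels→Balance doesn't change Balance's earliest start (9); another predecessor still binds.
The longest chain is now AI→Balance→Polish = 9+1+9 = 19, so the job takes 19 days.

19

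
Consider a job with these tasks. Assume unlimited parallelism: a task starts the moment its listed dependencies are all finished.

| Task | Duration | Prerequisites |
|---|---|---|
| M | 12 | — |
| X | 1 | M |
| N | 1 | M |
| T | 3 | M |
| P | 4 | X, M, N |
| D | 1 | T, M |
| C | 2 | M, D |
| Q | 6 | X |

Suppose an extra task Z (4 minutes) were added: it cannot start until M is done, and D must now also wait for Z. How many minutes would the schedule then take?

Originally the schedule takes 19 minutes.
With Z inserted, D now waits for max(T, M, Z).
New critical path: M→Z→D→C = 12+4+1+2 = 19 ⇒ 19 minutes.

19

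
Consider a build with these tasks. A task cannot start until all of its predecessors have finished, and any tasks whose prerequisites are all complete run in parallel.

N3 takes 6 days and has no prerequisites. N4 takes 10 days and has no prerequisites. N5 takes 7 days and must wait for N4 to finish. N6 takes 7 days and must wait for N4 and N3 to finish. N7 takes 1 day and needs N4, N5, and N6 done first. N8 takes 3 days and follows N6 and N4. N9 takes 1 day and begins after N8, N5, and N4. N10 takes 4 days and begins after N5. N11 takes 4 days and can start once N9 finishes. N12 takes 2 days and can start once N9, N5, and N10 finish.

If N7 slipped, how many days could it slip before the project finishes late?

The longest chain is N4→N6→N8→N9→N11 = 10+7+3+1+4 = 25; overall finish 25 days.
The longest chain containing N7 totals 18 days.
Slack of N7 = 24 − 17 = 7 days.

7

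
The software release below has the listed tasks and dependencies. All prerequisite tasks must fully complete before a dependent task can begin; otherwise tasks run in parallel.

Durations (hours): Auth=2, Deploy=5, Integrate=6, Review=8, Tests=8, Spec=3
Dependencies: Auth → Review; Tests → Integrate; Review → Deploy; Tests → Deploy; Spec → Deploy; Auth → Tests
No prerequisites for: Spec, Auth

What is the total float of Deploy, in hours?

The longest chain is Auth→Tests→Integrate = 2+8+6 = 16; overall finish 16 hours.
The longest chain containing Deploy totals 15 hours.
Float = 16 − 15 = 1.

1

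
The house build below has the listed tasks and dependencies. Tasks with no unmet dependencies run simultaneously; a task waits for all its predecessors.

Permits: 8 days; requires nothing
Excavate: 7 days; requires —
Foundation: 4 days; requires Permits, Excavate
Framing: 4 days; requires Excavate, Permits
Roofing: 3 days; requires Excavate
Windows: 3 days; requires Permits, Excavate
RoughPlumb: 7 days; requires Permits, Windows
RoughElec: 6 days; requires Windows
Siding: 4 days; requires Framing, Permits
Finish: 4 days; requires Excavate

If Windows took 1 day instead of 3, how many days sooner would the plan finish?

2

The binding path is Permits→Windows→RoughPlumb = 8+3+7 = 18; finish at 18 days.
Windows is on the critical path; changing it to 1 makes that path 16 days.
Now Permits→Framing→Siding = 8+4+4 = 16 is longest, so the finish becomes 16 days.
Change in finish: 16 − 18 = -2 days.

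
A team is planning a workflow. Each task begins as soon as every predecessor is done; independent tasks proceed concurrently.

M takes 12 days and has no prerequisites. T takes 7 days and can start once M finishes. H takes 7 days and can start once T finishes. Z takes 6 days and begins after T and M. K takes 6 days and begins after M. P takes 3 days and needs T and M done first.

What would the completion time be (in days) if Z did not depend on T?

Before: longest chain M→T→H = 12+7+7 = 26, finish 26.
Without T→Z, Z's earliest start moves from 19 to 12.
The longest chain is now M→T→H = 12+7+7 = 26, so the workflow takes 26 days.

26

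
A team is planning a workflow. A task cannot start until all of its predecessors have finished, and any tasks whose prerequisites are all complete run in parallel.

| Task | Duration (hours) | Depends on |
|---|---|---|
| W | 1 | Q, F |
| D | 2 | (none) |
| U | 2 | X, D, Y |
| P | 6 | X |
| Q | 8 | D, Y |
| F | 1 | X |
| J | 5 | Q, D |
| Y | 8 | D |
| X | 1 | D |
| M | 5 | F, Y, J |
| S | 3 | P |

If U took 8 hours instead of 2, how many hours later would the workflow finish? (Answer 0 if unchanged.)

0

Actual critical path: D→Y→Q→J→M = 2+8+8+5+5 = 28 ⇒ 28 hours.
The longest path through U is only 12 hours, so U has float 16.
No other chain overtakes it, so the finish is 28 hours.
Change in finish: 28 − 28 = +0 hours.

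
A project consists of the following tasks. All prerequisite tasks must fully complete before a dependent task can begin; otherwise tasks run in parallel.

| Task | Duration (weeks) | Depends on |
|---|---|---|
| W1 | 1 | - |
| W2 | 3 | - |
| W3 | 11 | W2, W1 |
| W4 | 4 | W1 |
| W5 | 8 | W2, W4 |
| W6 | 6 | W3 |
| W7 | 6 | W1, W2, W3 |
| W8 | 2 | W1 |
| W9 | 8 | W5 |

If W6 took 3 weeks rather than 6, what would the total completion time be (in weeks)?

21

As given, the longest chain is W1→W4→W5→W9 = 1+4+8+8 = 21, so the finish is 21 weeks.
The longest path through W6 is only 20 weeks, so W6 has float 1.
No other chain overtakes it, so the finish is 21 weeks.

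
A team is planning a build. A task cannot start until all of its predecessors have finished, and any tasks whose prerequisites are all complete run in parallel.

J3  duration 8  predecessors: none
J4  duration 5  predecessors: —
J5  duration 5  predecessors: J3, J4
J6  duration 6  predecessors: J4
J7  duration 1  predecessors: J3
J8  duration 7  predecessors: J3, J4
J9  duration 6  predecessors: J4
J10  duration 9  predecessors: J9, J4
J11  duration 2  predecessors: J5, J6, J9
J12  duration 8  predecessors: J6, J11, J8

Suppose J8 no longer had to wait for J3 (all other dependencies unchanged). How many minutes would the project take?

Before: longest chain J3→J5→J11→J12 = 8+5+2+8 = 23, finish 23.
Without J3→J8, J8's earliest start moves from 8 to 5.
New critical path: J3→J5→J11→J12 = 8+5+2+8 = 23 ⇒ 23 minutes.

23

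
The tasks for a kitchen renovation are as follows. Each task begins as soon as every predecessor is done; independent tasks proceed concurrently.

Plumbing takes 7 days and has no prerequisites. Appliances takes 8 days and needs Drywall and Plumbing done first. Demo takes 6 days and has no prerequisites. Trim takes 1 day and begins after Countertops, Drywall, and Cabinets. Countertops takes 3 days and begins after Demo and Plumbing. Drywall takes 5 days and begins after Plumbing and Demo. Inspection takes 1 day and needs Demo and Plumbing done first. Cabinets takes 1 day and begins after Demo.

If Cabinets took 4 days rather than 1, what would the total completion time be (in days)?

20

As given, the longest chain is Plumbing→Drywall→Appliances = 7+5+8 = 20, so the finish is 20 days.
Cabinets has 12 days of float (longest path through it is 8).
The critical path is still Plumbing→Drywall→Appliances; finish is now 20 days.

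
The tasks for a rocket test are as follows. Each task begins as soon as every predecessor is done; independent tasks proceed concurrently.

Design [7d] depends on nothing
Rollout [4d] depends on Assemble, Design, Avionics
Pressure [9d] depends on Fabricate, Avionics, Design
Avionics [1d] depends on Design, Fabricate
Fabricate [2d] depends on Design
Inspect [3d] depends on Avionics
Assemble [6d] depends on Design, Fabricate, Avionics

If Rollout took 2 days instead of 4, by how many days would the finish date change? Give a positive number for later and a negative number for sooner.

-1

Baseline: Design→Fabricate→Avionics→Assemble→Rollout = 7+2+1+6+4 = 20 → 20 days.
Rollout lies on that path, so at 2 days the path becomes 18 days.
Now Design→Fabricate→Avionics→Pressure = 7+2+1+9 = 19 is longest, so the finish becomes 19 days.
Change in finish: 19 − 20 = -1 days.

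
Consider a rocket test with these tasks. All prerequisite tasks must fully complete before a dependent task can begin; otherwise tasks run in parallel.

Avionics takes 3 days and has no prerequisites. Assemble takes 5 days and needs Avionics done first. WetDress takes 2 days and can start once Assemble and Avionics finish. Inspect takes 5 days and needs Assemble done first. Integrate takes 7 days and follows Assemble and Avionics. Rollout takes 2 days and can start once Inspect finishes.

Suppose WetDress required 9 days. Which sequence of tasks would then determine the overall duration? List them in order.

Avionics, Assemble, WetDress

Critical path before the change: Avionics→Assemble→Inspect→Rollout = 3+5+5+2 = 15 giving 15 days.
The longest path through WetDress is only 10 days, so WetDress has float 5.
Now Avionics→Assemble→WetDress = 3+5+9 = 17 is longest, so the finish becomes 17 days.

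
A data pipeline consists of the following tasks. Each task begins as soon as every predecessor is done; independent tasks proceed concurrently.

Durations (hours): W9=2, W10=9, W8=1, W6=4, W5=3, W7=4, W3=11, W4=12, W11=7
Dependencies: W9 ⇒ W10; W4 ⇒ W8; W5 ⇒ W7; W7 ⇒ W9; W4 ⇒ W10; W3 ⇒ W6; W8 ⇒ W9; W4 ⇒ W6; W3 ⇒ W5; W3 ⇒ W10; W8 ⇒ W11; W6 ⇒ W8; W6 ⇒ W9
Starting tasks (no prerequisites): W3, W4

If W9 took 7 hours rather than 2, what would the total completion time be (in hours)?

As given, the longest chain is W3→W5→W7→W9→W10 = 11+3+4+2+9 = 29, so the finish is 29 hours.
W9 lies on that path, so at 7 hours the path becomes 34 hours.
No other chain overtakes it, so the finish is 34 hours.

34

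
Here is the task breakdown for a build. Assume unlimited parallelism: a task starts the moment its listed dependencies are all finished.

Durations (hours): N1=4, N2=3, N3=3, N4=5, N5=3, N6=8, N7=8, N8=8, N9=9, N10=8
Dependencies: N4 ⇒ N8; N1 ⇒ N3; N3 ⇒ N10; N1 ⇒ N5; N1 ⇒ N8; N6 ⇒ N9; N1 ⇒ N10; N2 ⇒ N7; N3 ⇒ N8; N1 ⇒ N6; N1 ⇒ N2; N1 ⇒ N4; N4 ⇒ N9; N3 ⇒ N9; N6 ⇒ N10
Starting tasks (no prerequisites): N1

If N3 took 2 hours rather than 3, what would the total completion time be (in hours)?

The binding path is N1→N6→N9 = 4+8+9 = 21; finish at 21 hours.
N3 has 5 hours of float (longest path through it is 16).
That remains the longest chain; total 21 hours.

21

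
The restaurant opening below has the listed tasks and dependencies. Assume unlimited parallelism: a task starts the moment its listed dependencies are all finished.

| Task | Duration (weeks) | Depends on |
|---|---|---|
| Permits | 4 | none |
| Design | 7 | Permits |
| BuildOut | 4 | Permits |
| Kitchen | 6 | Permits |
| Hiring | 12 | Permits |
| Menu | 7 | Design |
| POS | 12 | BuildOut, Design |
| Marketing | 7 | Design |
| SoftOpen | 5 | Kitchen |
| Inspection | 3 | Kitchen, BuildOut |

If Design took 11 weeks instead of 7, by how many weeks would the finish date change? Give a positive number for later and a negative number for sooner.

4

Baseline: Permits→Design→POS = 4+7+12 = 23 → 23 weeks.
Design lies on that path, so at 11 weeks the path becomes 27 weeks.
No other chain overtakes it, so the finish is 27 weeks.
Change in finish: 27 − 23 = +4 weeks.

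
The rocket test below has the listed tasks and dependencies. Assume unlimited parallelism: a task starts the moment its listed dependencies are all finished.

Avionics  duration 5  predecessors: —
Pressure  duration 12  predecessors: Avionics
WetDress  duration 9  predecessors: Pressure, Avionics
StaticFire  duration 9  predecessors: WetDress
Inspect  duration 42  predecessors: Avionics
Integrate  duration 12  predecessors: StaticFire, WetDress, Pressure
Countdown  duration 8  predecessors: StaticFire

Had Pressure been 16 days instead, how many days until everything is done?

As given, the longest chain is Avionics→Pressure→WetDress→StaticFire→Integrate = 5+12+9+9+12 = 47, so the finish is 47 days.
Pressure lies on that path, so at 16 days the path becomes 51 days.
That remains the longest chain; total 51 days.

51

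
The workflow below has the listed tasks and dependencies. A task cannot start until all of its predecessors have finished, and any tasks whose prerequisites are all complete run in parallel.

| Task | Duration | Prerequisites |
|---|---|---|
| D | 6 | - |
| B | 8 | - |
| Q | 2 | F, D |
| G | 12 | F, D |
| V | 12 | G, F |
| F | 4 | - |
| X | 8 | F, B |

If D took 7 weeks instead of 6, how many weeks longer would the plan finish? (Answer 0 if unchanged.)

1

Baseline: D→G→V = 6+12+12 = 30 → 30 weeks.
D is on the critical path; changing it to 7 makes that path 31 weeks.
That remains the longest chain; total 31 weeks.
Change in finish: 31 − 30 = +1 weeks.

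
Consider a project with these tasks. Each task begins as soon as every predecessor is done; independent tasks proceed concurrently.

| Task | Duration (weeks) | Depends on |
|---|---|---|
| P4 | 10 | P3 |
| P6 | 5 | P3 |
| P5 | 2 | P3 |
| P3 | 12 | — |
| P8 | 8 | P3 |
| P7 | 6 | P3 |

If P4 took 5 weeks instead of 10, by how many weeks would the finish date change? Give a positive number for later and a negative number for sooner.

As given, the longest chain is P3→P4 = 12+10 = 22, so the finish is 22 weeks.
Since P4 is critical, the -5 change carries straight to that chain (now 17 weeks).
The binding chain switches to P3→P8 = 12+8 = 20; finish 20 weeks.
Change in finish: 20 − 22 = -2 weeks.

-2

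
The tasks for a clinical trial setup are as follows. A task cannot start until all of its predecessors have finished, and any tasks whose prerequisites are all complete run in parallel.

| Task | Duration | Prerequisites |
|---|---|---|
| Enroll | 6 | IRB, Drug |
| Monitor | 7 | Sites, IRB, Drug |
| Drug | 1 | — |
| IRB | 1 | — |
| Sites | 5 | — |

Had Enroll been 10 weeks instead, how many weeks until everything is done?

Actual critical path: Sites→Monitor = 5+7 = 12 ⇒ 12 weeks.
Enroll is off the critical path — its longest chain is 7 weeks, giving 5 of slack.
No other chain overtakes it, so the finish is 12 weeks.

12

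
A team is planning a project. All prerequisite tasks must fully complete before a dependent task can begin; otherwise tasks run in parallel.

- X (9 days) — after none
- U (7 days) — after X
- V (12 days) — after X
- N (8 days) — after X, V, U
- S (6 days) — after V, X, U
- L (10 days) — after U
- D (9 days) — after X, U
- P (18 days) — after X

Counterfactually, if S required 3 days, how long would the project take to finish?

29

As given, the longest chain is X→V→N = 9+12+8 = 29, so the finish is 29 days.
S is off the critical path — its longest chain is 27 days, giving 2 of slack.
That remains the longest chain; total 29 days.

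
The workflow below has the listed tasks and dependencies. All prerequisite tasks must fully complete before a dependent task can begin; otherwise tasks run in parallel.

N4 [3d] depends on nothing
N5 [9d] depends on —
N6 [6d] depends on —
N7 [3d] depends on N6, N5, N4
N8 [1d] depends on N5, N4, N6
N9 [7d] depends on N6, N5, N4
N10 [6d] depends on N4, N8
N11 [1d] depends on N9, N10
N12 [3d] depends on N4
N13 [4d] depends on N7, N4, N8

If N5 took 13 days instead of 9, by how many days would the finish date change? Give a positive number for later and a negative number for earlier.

Actual critical path: N5→N8→N10→N11 = 9+1+6+1 = 17 ⇒ 17 days.
Since N5 is critical, the +4 change carries straight to that chain (now 21 days).
The critical path is still N5→N8→N10→N11; finish is now 21 days.
Change in finish: 21 − 17 = +4 days.

4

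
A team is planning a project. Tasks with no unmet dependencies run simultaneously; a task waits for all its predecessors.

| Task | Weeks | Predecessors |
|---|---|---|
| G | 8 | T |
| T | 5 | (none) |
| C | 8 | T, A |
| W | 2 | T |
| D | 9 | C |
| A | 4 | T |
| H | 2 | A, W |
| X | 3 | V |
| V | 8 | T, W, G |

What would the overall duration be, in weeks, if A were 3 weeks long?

Critical path before the change: T→A→C→D = 5+4+8+9 = 26 giving 26 weeks.
A is on the critical path; changing it to 3 makes that path 25 weeks.
That remains the longest chain; total 25 weeks.

25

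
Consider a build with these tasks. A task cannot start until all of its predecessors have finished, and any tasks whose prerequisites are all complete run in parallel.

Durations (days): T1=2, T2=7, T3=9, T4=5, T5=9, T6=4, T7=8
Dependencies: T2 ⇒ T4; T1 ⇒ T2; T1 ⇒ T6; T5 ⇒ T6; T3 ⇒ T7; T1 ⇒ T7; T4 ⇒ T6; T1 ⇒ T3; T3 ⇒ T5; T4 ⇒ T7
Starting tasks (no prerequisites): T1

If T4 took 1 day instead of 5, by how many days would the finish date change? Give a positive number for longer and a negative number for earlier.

The binding path is T1→T3→T5→T6 = 2+9+9+4 = 24; finish at 24 days.
T4 is off the critical path — its longest chain is 22 days, giving 2 of slack.
The critical path is still T1→T3→T5→T6; finish is now 24 days.
Change in finish: 24 − 24 = +0 days.

0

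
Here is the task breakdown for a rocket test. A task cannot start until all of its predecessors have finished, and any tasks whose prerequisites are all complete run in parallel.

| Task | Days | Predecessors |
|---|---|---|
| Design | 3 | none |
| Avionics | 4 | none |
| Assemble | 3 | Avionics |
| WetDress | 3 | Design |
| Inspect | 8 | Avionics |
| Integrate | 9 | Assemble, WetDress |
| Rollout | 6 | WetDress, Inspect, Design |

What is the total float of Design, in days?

Avionics→Inspect→Rollout = 4+8+6 = 18 sets the makespan at 18 days.
The longest chain containing Design totals 15 days.
Slack of Design = 3 − 0 = 3 days.

3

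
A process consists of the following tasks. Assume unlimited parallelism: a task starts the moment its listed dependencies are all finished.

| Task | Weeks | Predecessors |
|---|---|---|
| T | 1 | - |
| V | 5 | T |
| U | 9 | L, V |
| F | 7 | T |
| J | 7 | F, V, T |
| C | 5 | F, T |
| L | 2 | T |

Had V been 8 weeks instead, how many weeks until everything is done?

Baseline: T→V→U = 1+5+9 = 15 → 15 weeks.
Since V is critical, the +3 change carries straight to that chain (now 18 weeks).
That remains the longest chain; total 18 weeks.

18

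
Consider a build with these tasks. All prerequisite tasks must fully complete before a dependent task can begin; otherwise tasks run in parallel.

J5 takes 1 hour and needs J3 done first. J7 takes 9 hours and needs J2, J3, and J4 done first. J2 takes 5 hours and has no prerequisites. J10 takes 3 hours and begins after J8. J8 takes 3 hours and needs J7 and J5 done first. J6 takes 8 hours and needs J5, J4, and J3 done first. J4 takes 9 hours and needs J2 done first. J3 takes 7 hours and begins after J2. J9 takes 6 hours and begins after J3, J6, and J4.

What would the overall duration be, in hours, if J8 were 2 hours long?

28

Critical path before the change: J2→J4→J7→J8→J10 = 5+9+9+3+3 = 29 giving 29 hours.
J8 is on the critical path; changing it to 2 makes that path 28 hours.
New critical path: J2→J4→J6→J9 = 5+9+8+6 = 28 ⇒ 28 hours.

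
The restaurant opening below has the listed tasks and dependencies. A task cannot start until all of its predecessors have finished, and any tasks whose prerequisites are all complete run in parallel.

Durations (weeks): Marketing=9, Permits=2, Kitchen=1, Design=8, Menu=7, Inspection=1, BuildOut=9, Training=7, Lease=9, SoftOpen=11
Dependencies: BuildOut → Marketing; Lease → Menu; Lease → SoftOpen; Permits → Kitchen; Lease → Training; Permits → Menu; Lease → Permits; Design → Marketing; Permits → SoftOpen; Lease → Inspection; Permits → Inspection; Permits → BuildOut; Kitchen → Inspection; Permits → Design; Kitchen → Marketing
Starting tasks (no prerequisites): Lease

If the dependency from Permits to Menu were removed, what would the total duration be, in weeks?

29

Original critical path: Lease→Permits→BuildOut→Marketing = 9+2+9+9 = 29 ⇒ 29 weeks.
Without Permits→Menu, Menu's earliest start moves from 11 to 9.
New critical path: Lease→Permits→BuildOut→Marketing = 9+2+9+9 = 29 ⇒ 29 weeks.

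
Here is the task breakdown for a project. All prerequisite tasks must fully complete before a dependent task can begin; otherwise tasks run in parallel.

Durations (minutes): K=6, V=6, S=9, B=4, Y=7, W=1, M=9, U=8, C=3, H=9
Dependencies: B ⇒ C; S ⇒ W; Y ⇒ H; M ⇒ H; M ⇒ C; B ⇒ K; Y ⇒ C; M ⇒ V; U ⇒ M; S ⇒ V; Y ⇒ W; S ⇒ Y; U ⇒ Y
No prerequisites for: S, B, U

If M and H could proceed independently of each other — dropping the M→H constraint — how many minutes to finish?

25

Original critical path: U→M→H = 8+9+9 = 26 ⇒ 26 minutes.
Without M→H, H's earliest start moves from 17 to 16.
The longest chain is now S→Y→H = 9+7+9 = 25, so the schedule takes 25 minutes.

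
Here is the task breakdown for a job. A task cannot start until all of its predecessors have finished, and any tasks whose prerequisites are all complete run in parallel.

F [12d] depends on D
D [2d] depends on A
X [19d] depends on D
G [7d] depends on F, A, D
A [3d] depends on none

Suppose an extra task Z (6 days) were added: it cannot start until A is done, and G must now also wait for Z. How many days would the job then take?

Originally the job takes 24 days.
With Z inserted, G now waits for max(F, A, D, Z).
New critical path: A→D→F→G = 3+2+12+7 = 24 ⇒ 24 days.

24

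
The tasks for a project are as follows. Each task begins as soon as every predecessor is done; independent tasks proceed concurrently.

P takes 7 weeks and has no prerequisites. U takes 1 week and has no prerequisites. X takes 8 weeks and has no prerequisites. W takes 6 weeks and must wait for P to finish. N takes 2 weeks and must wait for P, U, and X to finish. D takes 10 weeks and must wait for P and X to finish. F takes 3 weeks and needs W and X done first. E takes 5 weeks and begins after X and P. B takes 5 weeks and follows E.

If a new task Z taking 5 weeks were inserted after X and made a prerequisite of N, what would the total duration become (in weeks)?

Originally the project takes 18 weeks.
With Z inserted, N now waits for max(P, U, X, Z).
New critical path: X→D = 8+10 = 18 ⇒ 18 weeks.

18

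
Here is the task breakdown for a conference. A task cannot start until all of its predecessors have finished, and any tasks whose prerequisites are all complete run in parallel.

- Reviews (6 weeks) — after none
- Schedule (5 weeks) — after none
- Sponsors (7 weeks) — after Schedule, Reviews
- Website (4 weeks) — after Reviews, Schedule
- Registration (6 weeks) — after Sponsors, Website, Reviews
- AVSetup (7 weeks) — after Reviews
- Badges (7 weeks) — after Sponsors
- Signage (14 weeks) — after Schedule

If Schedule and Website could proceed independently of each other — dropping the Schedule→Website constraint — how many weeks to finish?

Before: longest chain Reviews→Sponsors→Badges = 6+7+7 = 20, finish 20.
Dropping Schedule→Website doesn't change Website's earliest start (6); another predecessor still binds.
New critical path: Reviews→Sponsors→Badges = 6+7+7 = 20 ⇒ 20 weeks.

20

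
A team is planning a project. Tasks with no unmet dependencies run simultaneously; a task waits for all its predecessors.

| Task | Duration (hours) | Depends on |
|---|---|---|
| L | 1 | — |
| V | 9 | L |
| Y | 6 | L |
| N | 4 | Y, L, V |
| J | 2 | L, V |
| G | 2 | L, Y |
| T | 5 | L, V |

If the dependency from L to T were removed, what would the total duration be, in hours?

15

With the dependency in place, L→V→T = 1+9+5 = 15 sets the finish at 15 hours.
Dropping L→T doesn't change T's earliest start (10); another predecessor still binds.
The longest chain is now L→V→T = 1+9+5 = 15, so the plan takes 15 hours.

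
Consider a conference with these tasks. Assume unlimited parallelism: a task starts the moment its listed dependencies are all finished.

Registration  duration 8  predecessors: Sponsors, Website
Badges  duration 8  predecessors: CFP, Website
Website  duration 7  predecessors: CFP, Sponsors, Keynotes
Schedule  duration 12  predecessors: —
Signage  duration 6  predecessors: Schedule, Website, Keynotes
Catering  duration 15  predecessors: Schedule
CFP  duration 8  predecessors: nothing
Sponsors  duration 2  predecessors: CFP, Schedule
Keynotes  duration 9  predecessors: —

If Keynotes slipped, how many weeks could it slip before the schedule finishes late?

5

Critical path: Schedule→Sponsors→Website→Registration = 12+2+7+8 = 29, so the finish is 29 weeks.
Keynotes finishes as early as 9 and must finish by 14.
So Keynotes can slip 14 − 9 = 5 weeks.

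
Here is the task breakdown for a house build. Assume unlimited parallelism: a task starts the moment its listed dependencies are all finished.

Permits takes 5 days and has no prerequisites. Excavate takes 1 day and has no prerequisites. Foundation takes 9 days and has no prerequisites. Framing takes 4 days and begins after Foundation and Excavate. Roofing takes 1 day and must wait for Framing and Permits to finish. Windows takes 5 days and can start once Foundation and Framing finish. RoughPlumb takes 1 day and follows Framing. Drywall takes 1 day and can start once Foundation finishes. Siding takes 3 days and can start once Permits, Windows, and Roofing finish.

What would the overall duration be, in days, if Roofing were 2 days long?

21

Baseline: Foundation→Framing→Windows→Siding = 9+4+5+3 = 21 → 21 days.
Roofing is off the critical path — its longest chain is 17 days, giving 4 of slack.
That remains the longest chain; total 21 days.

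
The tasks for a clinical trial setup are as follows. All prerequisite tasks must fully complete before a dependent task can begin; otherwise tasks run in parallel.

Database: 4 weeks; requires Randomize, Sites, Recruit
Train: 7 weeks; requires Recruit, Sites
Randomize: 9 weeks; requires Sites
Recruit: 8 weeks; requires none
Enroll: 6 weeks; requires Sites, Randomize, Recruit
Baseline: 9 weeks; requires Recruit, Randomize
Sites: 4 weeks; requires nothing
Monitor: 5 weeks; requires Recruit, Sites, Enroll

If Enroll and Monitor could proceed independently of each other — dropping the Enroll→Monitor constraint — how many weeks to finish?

With the dependency in place, Sites→Randomize→Enroll→Monitor = 4+9+6+5 = 24 sets the finish at 24 weeks.
Without Enroll→Monitor, Monitor's earliest start moves from 19 to 8.
After: Sites→Randomize→Baseline = 4+9+9 = 22 → 22 weeks.

22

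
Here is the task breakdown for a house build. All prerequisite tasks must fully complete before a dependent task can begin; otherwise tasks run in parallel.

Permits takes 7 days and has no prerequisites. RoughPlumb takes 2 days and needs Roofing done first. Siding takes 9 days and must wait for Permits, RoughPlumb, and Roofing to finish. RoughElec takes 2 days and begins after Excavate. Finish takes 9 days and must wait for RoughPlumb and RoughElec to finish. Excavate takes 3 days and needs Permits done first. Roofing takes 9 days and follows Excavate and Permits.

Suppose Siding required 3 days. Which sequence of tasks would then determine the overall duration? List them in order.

Critical path before the change: Permits→Excavate→Roofing→RoughPlumb→Siding = 7+3+9+2+9 = 30 giving 30 days.
Siding is on the critical path; changing it to 3 makes that path 24 days.
New critical path: Permits→Excavate→Roofing→RoughPlumb→Finish = 7+3+9+2+9 = 30 ⇒ 30 days.

Permits, Excavate, Roofing, RoughPlumb, Finish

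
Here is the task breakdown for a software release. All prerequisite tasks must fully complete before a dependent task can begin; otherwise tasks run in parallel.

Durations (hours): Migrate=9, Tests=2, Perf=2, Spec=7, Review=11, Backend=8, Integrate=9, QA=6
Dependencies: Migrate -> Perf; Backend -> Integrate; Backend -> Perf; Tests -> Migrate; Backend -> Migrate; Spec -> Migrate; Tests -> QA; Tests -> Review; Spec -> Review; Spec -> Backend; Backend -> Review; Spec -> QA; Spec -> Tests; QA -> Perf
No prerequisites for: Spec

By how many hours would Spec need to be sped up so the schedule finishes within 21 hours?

5

Current finish: 26 hours; target: 21.
Spec is on every critical path, so each hour cut from Spec cuts the finish by one (this holds down to a finish of 20).
Need 26 − 21 = 5 hours off Spec → Spec becomes 2 hours, finish becomes 21.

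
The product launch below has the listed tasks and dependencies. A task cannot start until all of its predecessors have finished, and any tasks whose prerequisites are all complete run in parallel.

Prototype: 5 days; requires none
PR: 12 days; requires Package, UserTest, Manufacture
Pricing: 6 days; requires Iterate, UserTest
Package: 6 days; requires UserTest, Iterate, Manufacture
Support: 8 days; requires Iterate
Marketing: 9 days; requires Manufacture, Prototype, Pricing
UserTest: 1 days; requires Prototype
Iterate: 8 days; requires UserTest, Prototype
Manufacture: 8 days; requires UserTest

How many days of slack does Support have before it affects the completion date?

Prototype→UserTest→Iterate→Package→PR = 5+1+8+6+12 = 32 sets the makespan at 32 days.
The longest chain containing Support totals 22 days.
Float = 32 − 22 = 10.

10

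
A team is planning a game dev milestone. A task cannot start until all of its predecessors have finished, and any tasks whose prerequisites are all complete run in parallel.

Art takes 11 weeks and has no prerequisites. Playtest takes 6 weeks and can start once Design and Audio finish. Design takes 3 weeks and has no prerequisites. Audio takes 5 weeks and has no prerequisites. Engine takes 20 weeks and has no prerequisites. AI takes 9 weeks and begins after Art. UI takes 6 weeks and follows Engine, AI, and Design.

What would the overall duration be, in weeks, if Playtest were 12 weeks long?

Actual critical path: Engine→UI = 20+6 = 26 ⇒ 26 weeks.
Playtest is off the critical path — its longest chain is 11 weeks, giving 15 of slack.
That remains the longest chain; total 26 weeks.

26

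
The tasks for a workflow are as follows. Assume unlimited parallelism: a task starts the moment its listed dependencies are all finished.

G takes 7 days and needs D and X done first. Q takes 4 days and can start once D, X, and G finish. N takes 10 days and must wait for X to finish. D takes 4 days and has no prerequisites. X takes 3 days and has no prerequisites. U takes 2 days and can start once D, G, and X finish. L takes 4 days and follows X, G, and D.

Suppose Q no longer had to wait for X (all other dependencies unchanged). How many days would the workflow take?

15

Before: longest chain D→G→Q = 4+7+4 = 15, finish 15.
Dropping X→Q doesn't change Q's earliest start (11); another predecessor still binds.
New critical path: D→G→Q = 4+7+4 = 15 ⇒ 15 days.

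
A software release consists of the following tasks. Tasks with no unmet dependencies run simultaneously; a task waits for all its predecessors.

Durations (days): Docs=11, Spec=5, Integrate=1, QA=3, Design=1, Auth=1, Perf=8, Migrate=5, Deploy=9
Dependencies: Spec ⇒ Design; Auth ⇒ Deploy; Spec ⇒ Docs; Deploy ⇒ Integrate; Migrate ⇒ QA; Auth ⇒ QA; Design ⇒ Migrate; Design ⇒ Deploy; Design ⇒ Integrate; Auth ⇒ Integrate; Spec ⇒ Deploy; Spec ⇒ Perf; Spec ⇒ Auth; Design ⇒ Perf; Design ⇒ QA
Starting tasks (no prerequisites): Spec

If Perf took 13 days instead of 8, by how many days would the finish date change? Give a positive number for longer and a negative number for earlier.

3

The binding path is Spec→Design→Deploy→Integrate = 5+1+9+1 = 16; finish at 16 days.
The longest path through Perf is only 14 days, so Perf has float 2.
Now Spec→Design→Perf = 5+1+13 = 19 is longest, so the finish becomes 19 days.
Change in finish: 19 − 16 = +3 days.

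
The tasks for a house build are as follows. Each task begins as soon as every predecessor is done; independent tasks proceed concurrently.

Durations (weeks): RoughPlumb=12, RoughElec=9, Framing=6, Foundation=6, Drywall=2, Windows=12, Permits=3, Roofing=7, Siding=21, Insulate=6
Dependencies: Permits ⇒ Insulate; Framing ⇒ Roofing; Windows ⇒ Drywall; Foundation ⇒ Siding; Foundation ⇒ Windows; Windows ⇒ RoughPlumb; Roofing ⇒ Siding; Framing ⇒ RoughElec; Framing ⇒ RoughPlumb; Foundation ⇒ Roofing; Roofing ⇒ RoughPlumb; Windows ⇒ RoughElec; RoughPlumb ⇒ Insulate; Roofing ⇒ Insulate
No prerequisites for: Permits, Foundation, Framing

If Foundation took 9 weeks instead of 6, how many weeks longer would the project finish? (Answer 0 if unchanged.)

Actual critical path: Foundation→Windows→RoughPlumb→Insulate = 6+12+12+6 = 36 ⇒ 36 weeks.
Foundation is on the critical path; changing it to 9 makes that path 39 weeks.
The critical path is still Foundation→Windows→RoughPlumb→Insulate; finish is now 39 weeks.
Change in finish: 39 − 36 = +3 weeks.

3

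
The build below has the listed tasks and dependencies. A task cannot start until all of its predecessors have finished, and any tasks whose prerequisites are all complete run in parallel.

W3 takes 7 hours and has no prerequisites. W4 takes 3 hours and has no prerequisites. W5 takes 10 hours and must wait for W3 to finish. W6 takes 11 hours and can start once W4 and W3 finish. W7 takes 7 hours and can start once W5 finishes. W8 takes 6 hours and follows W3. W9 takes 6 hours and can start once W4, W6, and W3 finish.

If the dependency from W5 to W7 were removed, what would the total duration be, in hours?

Original critical path: W3→W5→W7 = 7+10+7 = 24 ⇒ 24 hours.
Without W5→W7, W7's earliest start moves from 17 to 0.
The longest chain is now W3→W6→W9 = 7+11+6 = 24, so the build takes 24 hours.

24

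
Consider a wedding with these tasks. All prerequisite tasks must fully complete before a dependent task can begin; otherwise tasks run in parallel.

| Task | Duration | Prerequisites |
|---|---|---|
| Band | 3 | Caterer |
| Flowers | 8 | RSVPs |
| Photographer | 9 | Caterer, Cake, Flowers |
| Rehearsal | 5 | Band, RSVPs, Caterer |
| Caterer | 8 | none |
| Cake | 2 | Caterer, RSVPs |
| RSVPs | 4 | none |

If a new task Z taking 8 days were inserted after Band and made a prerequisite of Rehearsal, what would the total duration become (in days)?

24

Originally the project takes 21 days.
With Z inserted, Rehearsal now waits for max(Band, RSVPs, Caterer, Z).
New critical path: Caterer→Band→Z→Rehearsal = 8+3+8+5 = 24 ⇒ 24 days.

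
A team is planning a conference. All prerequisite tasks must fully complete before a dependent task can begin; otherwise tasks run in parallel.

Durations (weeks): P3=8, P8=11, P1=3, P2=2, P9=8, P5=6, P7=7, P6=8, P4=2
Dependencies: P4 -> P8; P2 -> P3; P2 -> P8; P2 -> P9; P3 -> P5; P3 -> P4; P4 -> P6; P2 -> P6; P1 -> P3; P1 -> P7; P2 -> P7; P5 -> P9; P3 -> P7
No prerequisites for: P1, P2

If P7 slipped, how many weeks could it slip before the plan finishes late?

P1→P3→P5→P9 = 3+8+6+8 = 25 sets the makespan at 25 weeks.
The longest chain containing P7 totals 18 weeks.
Float = 25 − 18 = 7.

7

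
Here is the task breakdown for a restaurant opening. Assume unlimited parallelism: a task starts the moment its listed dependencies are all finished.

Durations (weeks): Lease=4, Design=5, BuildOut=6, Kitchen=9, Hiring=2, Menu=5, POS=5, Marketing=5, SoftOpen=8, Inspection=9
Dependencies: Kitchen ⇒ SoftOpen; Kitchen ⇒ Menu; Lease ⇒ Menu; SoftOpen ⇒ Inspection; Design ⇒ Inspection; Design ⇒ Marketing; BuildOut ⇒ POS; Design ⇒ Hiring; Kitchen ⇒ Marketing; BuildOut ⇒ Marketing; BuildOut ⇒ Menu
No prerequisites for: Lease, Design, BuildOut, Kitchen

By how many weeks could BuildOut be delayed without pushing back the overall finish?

Kitchen→SoftOpen→Inspection = 9+8+9 = 26 sets the makespan at 26 weeks.
The longest chain containing BuildOut totals 11 weeks.
So BuildOut can slip 21 − 6 = 15 weeks.

15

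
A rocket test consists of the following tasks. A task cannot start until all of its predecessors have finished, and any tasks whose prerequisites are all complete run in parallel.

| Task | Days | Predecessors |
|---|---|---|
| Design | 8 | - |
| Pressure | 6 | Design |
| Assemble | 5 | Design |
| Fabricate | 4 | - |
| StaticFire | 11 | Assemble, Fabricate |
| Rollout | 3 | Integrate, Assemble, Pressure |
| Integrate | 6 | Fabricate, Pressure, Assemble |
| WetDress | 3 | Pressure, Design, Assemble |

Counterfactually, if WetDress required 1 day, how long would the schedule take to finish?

24

Baseline: Design→Assemble→StaticFire = 8+5+11 = 24 → 24 days.
WetDress has 7 days of float (longest path through it is 17).
The critical path is still Design→Assemble→StaticFire; finish is now 24 days.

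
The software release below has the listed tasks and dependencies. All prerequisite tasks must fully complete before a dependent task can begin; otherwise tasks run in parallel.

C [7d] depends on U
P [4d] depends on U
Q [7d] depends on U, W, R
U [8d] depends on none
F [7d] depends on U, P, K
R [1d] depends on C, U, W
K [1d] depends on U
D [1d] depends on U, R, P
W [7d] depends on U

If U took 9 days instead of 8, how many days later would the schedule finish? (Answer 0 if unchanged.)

1

As given, the longest chain is U→W→R→Q = 8+7+1+7 = 23, so the finish is 23 days.
U is on the critical path; changing it to 9 makes that path 24 days.
That remains the longest chain; total 24 days.
Change in finish: 24 − 23 = +1 days.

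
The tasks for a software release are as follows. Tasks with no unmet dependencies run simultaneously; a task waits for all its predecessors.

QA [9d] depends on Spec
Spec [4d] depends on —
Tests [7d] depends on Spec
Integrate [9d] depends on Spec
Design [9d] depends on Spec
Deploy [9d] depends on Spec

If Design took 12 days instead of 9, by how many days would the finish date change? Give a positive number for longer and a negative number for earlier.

Critical path before the change: Spec→Design = 4+9 = 13 giving 13 days.
Design is on the critical path; changing it to 12 makes that path 16 days.
The critical path is still Spec→Design; finish is now 16 days.
Change in finish: 16 − 13 = +3 days.

3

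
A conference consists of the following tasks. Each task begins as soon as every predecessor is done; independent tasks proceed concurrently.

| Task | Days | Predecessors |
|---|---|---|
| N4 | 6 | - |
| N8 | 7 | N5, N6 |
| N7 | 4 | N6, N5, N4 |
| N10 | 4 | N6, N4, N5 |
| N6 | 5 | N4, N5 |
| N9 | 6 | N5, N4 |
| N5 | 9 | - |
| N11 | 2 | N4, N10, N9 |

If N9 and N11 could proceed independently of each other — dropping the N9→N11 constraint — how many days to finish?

With the dependency in place, N5→N6→N8 = 9+5+7 = 21 sets the finish at 21 days.
Dropping N9→N11 doesn't change N11's earliest start (18); another predecessor still binds.
New critical path: N5→N6→N8 = 9+5+7 = 21 ⇒ 21 days.

21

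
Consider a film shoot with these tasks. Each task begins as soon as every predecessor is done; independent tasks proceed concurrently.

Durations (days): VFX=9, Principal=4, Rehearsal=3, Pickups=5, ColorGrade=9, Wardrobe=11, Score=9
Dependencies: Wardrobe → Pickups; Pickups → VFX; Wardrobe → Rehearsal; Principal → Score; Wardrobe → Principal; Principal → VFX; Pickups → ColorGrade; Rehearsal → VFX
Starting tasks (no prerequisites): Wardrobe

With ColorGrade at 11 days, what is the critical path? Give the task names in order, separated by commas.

Wardrobe, Pickups, ColorGrade

Critical path before the change: Wardrobe→Pickups→ColorGrade = 11+5+9 = 25 giving 25 days.
ColorGrade lies on that path, so at 11 days the path becomes 27 days.
No other chain overtakes it, so the finish is 27 days.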